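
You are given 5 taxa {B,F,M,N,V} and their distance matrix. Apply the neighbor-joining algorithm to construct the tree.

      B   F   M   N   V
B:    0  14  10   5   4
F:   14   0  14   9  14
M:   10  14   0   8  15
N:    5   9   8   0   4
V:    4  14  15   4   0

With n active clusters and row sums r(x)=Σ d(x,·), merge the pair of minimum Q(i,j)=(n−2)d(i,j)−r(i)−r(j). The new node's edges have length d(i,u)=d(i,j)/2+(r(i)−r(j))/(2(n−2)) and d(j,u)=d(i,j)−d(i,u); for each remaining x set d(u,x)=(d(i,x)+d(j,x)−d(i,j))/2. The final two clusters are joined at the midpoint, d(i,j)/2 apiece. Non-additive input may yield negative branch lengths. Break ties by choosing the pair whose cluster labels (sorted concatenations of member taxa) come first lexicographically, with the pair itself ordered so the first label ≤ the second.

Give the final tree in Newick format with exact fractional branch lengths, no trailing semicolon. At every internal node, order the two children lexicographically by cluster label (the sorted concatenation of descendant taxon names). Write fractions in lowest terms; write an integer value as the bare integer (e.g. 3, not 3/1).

((((B:4/3,V:8/3):21/8,N:-1/8):13/8,F:61/8):51/16,M:51/16)

step 1: merge (B,V) at d=4, Q=-58; branch lengths B→4/3, V→8/3; new cluster BV
  updated: d(BV,F)=12, d(BV,M)=21/2, d(BV,N)=5/2
step 2: merge (BV,N) at d=5/2, Q=-79/2; branch lengths BV→21/8, N→-1/8; new cluster BNV
  updated: d(BNV,F)=37/4, d(BNV,M)=8
step 3: merge (BNV,F) at d=37/4, Q=-125/4; branch lengths BNV→13/8, F→61/8; new cluster BFNV
  updated: d(BFNV,M)=51/8
step 4: merge (BFNV,M) at d=51/8; branch lengths BFNV→51/16, M→51/16; new cluster BFMNV
final tree: ((((B:4/3,V:8/3):21/8,N:-1/8):13/8,F:61/8):51/16,M:51/16)
total length: 177/8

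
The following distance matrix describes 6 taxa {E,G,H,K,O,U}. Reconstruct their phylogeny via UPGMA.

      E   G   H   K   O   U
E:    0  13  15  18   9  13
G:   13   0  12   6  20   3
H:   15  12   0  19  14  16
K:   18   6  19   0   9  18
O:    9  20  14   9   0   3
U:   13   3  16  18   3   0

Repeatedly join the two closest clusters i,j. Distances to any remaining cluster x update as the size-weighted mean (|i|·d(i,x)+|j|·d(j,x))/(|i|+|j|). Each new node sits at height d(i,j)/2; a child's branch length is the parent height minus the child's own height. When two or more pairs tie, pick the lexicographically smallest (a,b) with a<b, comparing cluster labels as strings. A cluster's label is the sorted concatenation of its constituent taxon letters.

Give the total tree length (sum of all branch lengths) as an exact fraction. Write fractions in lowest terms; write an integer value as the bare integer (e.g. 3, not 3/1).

iteration 1: select G,U (d=3); attach at lengths (3/2, 3/2); label the merged cluster GU
  updated: d(E,GU)=13, d(GU,H)=14, d(GU,K)=12, d(GU,O)=23/2
iteration 2: select E,O (d=9); attach at lengths (9/2, 9/2); label the merged cluster EO
  updated: d(EO,GU)=49/4, d(EO,H)=29/2, d(EO,K)=27/2
iteration 3: select GU,K (d=12); attach at lengths (9/2, 6); label the merged cluster GKU
  updated: d(EO,GKU)=38/3, d(GKU,H)=47/3
iteration 4: select EO,GKU (d=38/3); attach at lengths (11/6, 1/3); label the merged cluster EGKOU
  updated: d(EGKOU,H)=76/5
iteration 5: select EGKOU,H (d=76/5); attach at lengths (19/15, 38/5); label the merged cluster EGHKOU
final tree: (((E:9/2,O:9/2):11/6,((G:3/2,U:3/2):9/2,K:6):1/3):19/15,H:38/5)
total length: 503/15

503/15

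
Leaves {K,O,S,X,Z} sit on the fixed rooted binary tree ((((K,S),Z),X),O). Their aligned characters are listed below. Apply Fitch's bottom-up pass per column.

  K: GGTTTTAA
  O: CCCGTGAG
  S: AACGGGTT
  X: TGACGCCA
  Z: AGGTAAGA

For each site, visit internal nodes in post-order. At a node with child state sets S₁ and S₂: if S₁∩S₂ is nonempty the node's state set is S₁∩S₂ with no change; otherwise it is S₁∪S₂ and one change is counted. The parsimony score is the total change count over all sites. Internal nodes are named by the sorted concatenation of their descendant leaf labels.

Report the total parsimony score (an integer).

KS@0: {G} ∪ {A} = {A,G} (union, +1)
KSZ@0: {A,G} ∩ {A} = {A} (intersection, +0)
KSXZ@0: {A} ∪ {T} = {A,T} (union, +1)
KOSXZ@0: {A,T} ∪ {C} = {A,C,T} (union, +1)
KS@1: {G} ∪ {A} = {A,G} (union, +1)
KSZ@1: {A,G} ∩ {G} = {G} (intersection, +0)
KSXZ@1: {G} ∩ {G} = {G} (intersection, +0)
KOSXZ@1: {G} ∪ {C} = {C,G} (union, +1)
KS@2: {T} ∪ {C} = {C,T} (union, +1)
KSZ@2: {C,T} ∪ {G} = {C,G,T} (union, +1)
KSXZ@2: {C,G,T} ∪ {A} = {A,C,G,T} (union, +1)
KOSXZ@2: {A,C,G,T} ∩ {C} = {C} (intersection, +0)
KS@3: {T} ∪ {G} = {G,T} (union, +1)
KSZ@3: {G,T} ∩ {T} = {T} (intersection, +0)
KSXZ@3: {T} ∪ {C} = {C,T} (union, +1)
KOSXZ@3: {C,T} ∪ {G} = {C,G,T} (union, +1)
KS@4: {T} ∪ {G} = {G,T} (union, +1)
KSZ@4: {G,T} ∪ {A} = {A,G,T} (union, +1)
KSXZ@4: {A,G,T} ∩ {G} = {G} (intersection, +0)
KOSXZ@4: {G} ∪ {T} = {G,T} (union, +1)
KS@5: {T} ∪ {G} = {G,T} (union, +1)
KSZ@5: {G,T} ∪ {A} = {A,G,T} (union, +1)
KSXZ@5: {A,G,T} ∪ {C} = {A,C,G,T} (union, +1)
KOSXZ@5: {A,C,G,T} ∩ {G} = {G} (intersection, +0)
KS@6: {A} ∪ {T} = {A,T} (union, +1)
KSZ@6: {A,T} ∪ {G} = {A,G,T} (union, +1)
KSXZ@6: {A,G,T} ∪ {C} = {A,C,G,T} (union, +1)
KOSXZ@6: {A,C,G,T} ∩ {A} = {A} (intersection, +0)
KS@7: {A} ∪ {T} = {A,T} (union, +1)
KSZ@7: {A,T} ∩ {A} = {A} (intersection, +0)
KSXZ@7: {A} ∩ {A} = {A} (intersection, +0)
KOSXZ@7: {A} ∪ {G} = {A,G} (union, +1)
per-site changes: [3, 2, 3, 3, 3, 3, 3, 2]; total = 22

22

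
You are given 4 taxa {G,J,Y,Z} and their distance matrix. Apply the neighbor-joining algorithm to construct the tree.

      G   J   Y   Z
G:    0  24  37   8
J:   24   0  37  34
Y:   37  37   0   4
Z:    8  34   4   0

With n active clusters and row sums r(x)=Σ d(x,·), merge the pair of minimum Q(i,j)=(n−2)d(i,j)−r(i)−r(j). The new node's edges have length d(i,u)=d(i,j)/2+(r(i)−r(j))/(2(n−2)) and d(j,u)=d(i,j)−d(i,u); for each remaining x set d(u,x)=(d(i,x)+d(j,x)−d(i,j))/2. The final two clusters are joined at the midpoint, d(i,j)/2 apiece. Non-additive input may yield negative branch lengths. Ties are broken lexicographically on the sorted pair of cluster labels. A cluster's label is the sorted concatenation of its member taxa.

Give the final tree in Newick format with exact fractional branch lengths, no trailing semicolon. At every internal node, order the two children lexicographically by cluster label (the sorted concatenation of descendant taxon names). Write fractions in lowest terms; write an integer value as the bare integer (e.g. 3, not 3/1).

iteration 1: select G,J (d=24, Q=-116); attach at lengths (11/2, 37/2); label the merged cluster GJ
  updated: d(GJ,Y)=25, d(GJ,Z)=9
iteration 2: select GJ,Y (d=25, Q=-38); attach at lengths (15, 10); label the merged cluster GJY
  updated: d(GJY,Z)=-6
iteration 3: select GJY,Z (d=-6); attach at lengths (-3, -3); label the merged cluster GJYZ
final tree: (((G:11/2,J:37/2):15,Y:10):-3,Z:-3)
total length: 43

(((G:11/2,J:37/2):15,Y:10):-3,Z:-3)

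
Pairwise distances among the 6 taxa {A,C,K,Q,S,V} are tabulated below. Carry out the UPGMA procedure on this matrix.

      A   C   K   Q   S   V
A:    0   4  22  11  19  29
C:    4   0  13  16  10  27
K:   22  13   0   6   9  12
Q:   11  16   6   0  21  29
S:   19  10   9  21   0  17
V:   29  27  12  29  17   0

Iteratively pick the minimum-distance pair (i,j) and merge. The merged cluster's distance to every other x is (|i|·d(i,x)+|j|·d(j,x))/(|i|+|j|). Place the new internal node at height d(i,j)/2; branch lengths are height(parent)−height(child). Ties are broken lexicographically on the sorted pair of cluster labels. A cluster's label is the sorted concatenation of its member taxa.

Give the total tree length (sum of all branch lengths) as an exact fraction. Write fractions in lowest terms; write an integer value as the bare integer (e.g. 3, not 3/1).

step 1: merge (A,C) at d=4; branch lengths A→2, C→2; new cluster AC
  updated: d(AC,K)=35/2, d(AC,Q)=27/2, d(AC,S)=29/2, d(AC,V)=28
step 2: merge (K,Q) at d=6; branch lengths K→3, Q→3; new cluster KQ
  updated: d(AC,KQ)=31/2, d(KQ,S)=15, d(KQ,V)=41/2
step 3: merge (AC,S) at d=29/2; branch lengths AC→21/4, S→29/4; new cluster ACS
  updated: d(ACS,KQ)=46/3, d(ACS,V)=73/3
step 4: merge (ACS,KQ) at d=46/3; branch lengths ACS→5/12, KQ→14/3; new cluster ACKQS
  updated: d(ACKQS,V)=114/5
step 5: merge (ACKQS,V) at d=114/5; branch lengths ACKQS→56/15, V→57/5; new cluster ACKQSV
final tree: ((((A:2,C:2):21/4,S:29/4):5/12,(K:3,Q:3):14/3):56/15,V:57/5)
total length: 2563/60

2563/60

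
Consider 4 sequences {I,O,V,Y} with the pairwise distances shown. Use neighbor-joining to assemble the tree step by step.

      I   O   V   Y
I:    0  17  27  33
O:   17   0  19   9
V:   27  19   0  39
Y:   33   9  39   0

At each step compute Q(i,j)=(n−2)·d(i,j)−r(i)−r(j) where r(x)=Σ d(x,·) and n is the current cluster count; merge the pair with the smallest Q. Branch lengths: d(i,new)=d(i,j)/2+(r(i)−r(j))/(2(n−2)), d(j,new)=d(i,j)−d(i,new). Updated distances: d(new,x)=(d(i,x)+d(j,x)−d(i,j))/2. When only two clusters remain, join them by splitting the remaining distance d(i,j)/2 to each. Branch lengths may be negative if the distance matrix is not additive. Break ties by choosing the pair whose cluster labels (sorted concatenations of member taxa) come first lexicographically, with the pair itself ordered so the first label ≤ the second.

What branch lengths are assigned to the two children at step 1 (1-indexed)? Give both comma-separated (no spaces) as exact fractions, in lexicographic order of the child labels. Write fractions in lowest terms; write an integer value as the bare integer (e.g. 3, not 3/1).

23/2,31/2

step 1: merge (I,V) at d=27, Q=-108; branch lengths I→23/2, V→31/2; new cluster IV
  updated: d(IV,O)=9/2, d(IV,Y)=45/2
step 2: merge (IV,O) at d=9/2, Q=-36; branch lengths IV→9, O→-9/2; new cluster IOV
  updated: d(IOV,Y)=27/2
step 3: merge (IOV,Y) at d=27/2; branch lengths IOV→27/4, Y→27/4; new cluster IOVY
final tree: (((I:23/2,V:31/2):9,O:-9/2):27/4,Y:27/4)
total length: 45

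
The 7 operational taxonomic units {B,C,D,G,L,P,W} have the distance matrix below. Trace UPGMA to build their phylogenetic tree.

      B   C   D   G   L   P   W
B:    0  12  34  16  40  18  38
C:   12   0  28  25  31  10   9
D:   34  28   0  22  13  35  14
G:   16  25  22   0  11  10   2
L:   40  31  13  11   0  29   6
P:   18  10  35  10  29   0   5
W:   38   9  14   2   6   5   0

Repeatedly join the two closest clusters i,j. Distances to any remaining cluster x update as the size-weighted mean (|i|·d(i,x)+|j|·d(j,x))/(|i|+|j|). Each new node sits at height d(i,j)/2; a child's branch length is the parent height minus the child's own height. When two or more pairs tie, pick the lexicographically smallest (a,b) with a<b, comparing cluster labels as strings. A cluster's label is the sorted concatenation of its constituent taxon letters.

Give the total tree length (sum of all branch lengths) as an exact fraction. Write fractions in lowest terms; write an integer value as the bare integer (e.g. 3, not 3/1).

iteration 1: select G,W (d=2); attach at lengths (1, 1); label the merged cluster GW
  updated: d(B,GW)=27, d(C,GW)=17, d(D,GW)=18, d(GW,L)=17/2, d(GW,P)=15/2
iteration 2: select GW,P (d=15/2); attach at lengths (11/4, 15/4); label the merged cluster GPW
  updated: d(B,GPW)=24, d(C,GPW)=44/3, d(D,GPW)=71/3, d(GPW,L)=46/3
iteration 3: select B,C (d=12); attach at lengths (6, 6); label the merged cluster BC
  updated: d(BC,D)=31, d(BC,GPW)=58/3, d(BC,L)=71/2
iteration 4: select D,L (d=13); attach at lengths (13/2, 13/2); label the merged cluster DL
  updated: d(BC,DL)=133/4, d(DL,GPW)=39/2
iteration 5: select BC,GPW (d=58/3); attach at lengths (11/3, 71/12); label the merged cluster BCGPW
  updated: d(BCGPW,DL)=25
iteration 6: select BCGPW,DL (d=25); attach at lengths (17/6, 6); label the merged cluster BCDGLPW
final tree: (((B:6,C:6):11/3,((G:1,W:1):11/4,P:15/4):71/12):17/6,(D:13/2,L:13/2):6)
total length: 623/12

623/12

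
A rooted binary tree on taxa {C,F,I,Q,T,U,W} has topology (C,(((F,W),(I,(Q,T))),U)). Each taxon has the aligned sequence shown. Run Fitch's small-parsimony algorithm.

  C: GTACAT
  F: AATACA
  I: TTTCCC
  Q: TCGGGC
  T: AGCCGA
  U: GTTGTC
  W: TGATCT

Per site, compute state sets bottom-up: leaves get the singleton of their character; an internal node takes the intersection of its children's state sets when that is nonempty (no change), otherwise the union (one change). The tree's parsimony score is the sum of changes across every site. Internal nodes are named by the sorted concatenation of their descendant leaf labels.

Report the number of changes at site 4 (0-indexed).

[col 0] FW: children F:{A}, W:{T} ∪→ {A,T}; cost 1
[col 0] QT: children Q:{T}, T:{A} ∪→ {A,T}; cost 1
[col 0] IQT: children I:{T}, QT:{A,T} ∩→ {T}; cost 0
[col 0] FIQTW: children FW:{A,T}, IQT:{T} ∩→ {T}; cost 0
[col 0] FIQTUW: children FIQTW:{T}, U:{G} ∪→ {G,T}; cost 1
[col 0] CFIQTUW: children C:{G}, FIQTUW:{G,T} ∩→ {G}; cost 0
[col 1] FW: children F:{A}, W:{G} ∪→ {A,G}; cost 1
[col 1] QT: children Q:{C}, T:{G} ∪→ {C,G}; cost 1
[col 1] IQT: children I:{T}, QT:{C,G} ∪→ {C,G,T}; cost 1
[col 1] FIQTW: children FW:{A,G}, IQT:{C,G,T} ∩→ {G}; cost 0
[col 1] FIQTUW: children FIQTW:{G}, U:{T} ∪→ {G,T}; cost 1
[col 1] CFIQTUW: children C:{T}, FIQTUW:{G,T} ∩→ {T}; cost 0
[col 2] FW: children F:{T}, W:{A} ∪→ {A,T}; cost 1
[col 2] QT: children Q:{G}, T:{C} ∪→ {C,G}; cost 1
[col 2] IQT: children I:{T}, QT:{C,G} ∪→ {C,G,T}; cost 1
[col 2] FIQTW: children FW:{A,T}, IQT:{C,G,T} ∩→ {T}; cost 0
[col 2] FIQTUW: children FIQTW:{T}, U:{T} ∩→ {T}; cost 0
[col 2] CFIQTUW: children C:{A}, FIQTUW:{T} ∪→ {A,T}; cost 1
[col 3] FW: children F:{A}, W:{T} ∪→ {A,T}; cost 1
[col 3] QT: children Q:{G}, T:{C} ∪→ {C,G}; cost 1
[col 3] IQT: children I:{C}, QT:{C,G} ∩→ {C}; cost 0
[col 3] FIQTW: children FW:{A,T}, IQT:{C} ∪→ {A,C,T}; cost 1
[col 3] FIQTUW: children FIQTW:{A,C,T}, U:{G} ∪→ {A,C,G,T}; cost 1
[col 3] CFIQTUW: children C:{C}, FIQTUW:{A,C,G,T} ∩→ {C}; cost 0
[col 4] FW: children F:{C}, W:{C} ∩→ {C}; cost 0
[col 4] QT: children Q:{G}, T:{G} ∩→ {G}; cost 0
[col 4] IQT: children I:{C}, QT:{G} ∪→ {C,G}; cost 1
[col 4] FIQTW: children FW:{C}, IQT:{C,G} ∩→ {C}; cost 0
[col 4] FIQTUW: children FIQTW:{C}, U:{T} ∪→ {C,T}; cost 1
[col 4] CFIQTUW: children C:{A}, FIQTUW:{C,T} ∪→ {A,C,T}; cost 1
[col 5] FW: children F:{A}, W:{T} ∪→ {A,T}; cost 1
[col 5] QT: children Q:{C}, T:{A} ∪→ {A,C}; cost 1
[col 5] IQT: children I:{C}, QT:{A,C} ∩→ {C}; cost 0
[col 5] FIQTW: children FW:{A,T}, IQT:{C} ∪→ {A,C,T}; cost 1
[col 5] FIQTUW: children FIQTW:{A,C,T}, U:{C} ∩→ {C}; cost 0
[col 5] CFIQTUW: children C:{T}, FIQTUW:{C} ∪→ {C,T}; cost 1
per-site changes: [3, 4, 4, 4, 3, 4]; total = 22

3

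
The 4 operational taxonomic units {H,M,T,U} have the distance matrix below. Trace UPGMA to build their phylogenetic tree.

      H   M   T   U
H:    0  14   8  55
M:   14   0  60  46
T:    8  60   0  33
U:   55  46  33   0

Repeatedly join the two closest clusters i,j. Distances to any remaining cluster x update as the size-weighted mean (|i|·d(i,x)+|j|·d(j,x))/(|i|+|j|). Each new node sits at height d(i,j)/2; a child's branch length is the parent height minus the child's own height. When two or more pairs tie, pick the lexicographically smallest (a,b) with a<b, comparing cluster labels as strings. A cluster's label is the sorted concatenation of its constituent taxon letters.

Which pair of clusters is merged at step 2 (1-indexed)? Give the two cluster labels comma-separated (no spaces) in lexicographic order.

step 1: merge (H,T) at d=8; branch lengths H→4, T→4; new cluster HT
  updated: d(HT,M)=37, d(HT,U)=44
step 2: merge (HT,M) at d=37; branch lengths HT→29/2, M→37/2; new cluster HMT
  updated: d(HMT,U)=134/3
step 3: merge (HMT,U) at d=134/3; branch lengths HMT→23/6, U→67/3; new cluster HMTU
final tree: (((H:4,T:4):29/2,M:37/2):23/6,U:67/3)
total length: 403/6

HT,M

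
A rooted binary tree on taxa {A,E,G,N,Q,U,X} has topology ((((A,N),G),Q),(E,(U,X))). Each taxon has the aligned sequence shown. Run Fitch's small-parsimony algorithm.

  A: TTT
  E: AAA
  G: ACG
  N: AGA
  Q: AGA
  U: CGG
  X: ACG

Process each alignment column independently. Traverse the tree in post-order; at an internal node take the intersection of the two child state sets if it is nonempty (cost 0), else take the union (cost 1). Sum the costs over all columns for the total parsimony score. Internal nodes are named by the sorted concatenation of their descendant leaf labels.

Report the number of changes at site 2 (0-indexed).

site 0, node AN: A={T} ∪ N={A} → {A,T} (+1)
site 0, node AGN: AN={A,T} ∩ G={A} → {A} (+0)
site 0, node AGNQ: AGN={A} ∩ Q={A} → {A} (+0)
site 0, node UX: U={C} ∪ X={A} → {A,C} (+1)
site 0, node EUX: E={A} ∩ UX={A,C} → {A} (+0)
site 0, node AEGNQUX: AGNQ={A} ∩ EUX={A} → {A} (+0)
site 1, node AN: A={T} ∪ N={G} → {G,T} (+1)
site 1, node AGN: AN={G,T} ∪ G={C} → {C,G,T} (+1)
site 1, node AGNQ: AGN={C,G,T} ∩ Q={G} → {G} (+0)
site 1, node UX: U={G} ∪ X={C} → {C,G} (+1)
site 1, node EUX: E={A} ∪ UX={C,G} → {A,C,G} (+1)
site 1, node AEGNQUX: AGNQ={G} ∩ EUX={A,C,G} → {G} (+0)
site 2, node AN: A={T} ∪ N={A} → {A,T} (+1)
site 2, node AGN: AN={A,T} ∪ G={G} → {A,G,T} (+1)
site 2, node AGNQ: AGN={A,G,T} ∩ Q={A} → {A} (+0)
site 2, node UX: U={G} ∩ X={G} → {G} (+0)
site 2, node EUX: E={A} ∪ UX={G} → {A,G} (+1)
site 2, node AEGNQUX: AGNQ={A} ∩ EUX={A,G} → {A} (+0)
per-site changes: [2, 4, 3]; total = 9

3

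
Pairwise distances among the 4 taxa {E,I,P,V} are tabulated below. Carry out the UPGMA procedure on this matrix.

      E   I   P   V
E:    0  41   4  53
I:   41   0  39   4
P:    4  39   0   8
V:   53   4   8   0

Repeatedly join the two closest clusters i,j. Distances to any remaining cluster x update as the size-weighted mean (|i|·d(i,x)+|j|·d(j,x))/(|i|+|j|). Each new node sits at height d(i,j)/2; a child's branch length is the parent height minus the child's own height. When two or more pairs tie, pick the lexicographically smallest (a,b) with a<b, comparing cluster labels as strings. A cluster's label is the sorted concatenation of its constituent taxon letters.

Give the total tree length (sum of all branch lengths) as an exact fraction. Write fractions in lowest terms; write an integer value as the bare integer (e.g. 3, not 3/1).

157/4

iteration 1: select E,P (d=4); attach at lengths (2, 2); label the merged cluster EP
  updated: d(EP,I)=40, d(EP,V)=61/2
iteration 2: select I,V (d=4); attach at lengths (2, 2); label the merged cluster IV
  updated: d(EP,IV)=141/4
iteration 3: select EP,IV (d=141/4); attach at lengths (125/8, 125/8); label the merged cluster EIPV
final tree: ((E:2,P:2):125/8,(I:2,V:2):125/8)
total length: 157/4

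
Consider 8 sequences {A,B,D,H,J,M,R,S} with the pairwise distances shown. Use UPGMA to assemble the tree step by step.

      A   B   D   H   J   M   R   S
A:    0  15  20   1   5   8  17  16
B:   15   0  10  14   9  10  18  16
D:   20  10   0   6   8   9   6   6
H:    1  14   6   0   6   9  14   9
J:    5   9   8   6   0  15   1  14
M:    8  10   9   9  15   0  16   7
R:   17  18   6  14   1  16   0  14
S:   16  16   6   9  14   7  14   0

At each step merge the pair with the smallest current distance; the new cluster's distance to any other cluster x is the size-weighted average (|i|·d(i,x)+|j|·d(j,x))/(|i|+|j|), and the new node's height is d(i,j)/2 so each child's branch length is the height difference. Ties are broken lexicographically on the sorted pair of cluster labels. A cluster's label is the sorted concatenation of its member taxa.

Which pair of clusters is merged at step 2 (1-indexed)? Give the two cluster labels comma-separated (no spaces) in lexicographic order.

1. join A+H (d=1) ⇒ AH; edges |A|=1/2, |H|=1/2
  updated: d(AH,B)=29/2, d(AH,D)=13, d(AH,J)=11/2, d(AH,M)=17/2, d(AH,R)=31/2, d(AH,S)=25/2
2. join J+R (d=1) ⇒ JR; edges |J|=1/2, |R|=1/2
  updated: d(AH,JR)=21/2, d(B,JR)=27/2, d(D,JR)=7, d(JR,M)=31/2, d(JR,S)=14
3. join D+S (d=6) ⇒ DS; edges |D|=3, |S|=3
  updated: d(AH,DS)=51/4, d(B,DS)=13, d(DS,JR)=21/2, d(DS,M)=8
4. join DS+M (d=8) ⇒ DMS; edges |DS|=1, |M|=4
  updated: d(AH,DMS)=34/3, d(B,DMS)=12, d(DMS,JR)=73/6
5. join AH+JR (d=21/2) ⇒ AHJR; edges |AH|=19/4, |JR|=19/4
  updated: d(AHJR,B)=14, d(AHJR,DMS)=47/4
6. join AHJR+DMS (d=47/4) ⇒ ADHJMRS; edges |AHJR|=5/8, |DMS|=15/8
  updated: d(ADHJMRS,B)=92/7
7. join ADHJMRS+B (d=92/7) ⇒ ABDHJMRS; edges |ADHJMRS|=39/56, |B|=46/7
final tree: ((((A:1/2,H:1/2):19/4,(J:1/2,R:1/2):19/4):5/8,((D:3,S:3):1,M:4):15/8):39/56,B:46/7)
total length: 1807/56

J,R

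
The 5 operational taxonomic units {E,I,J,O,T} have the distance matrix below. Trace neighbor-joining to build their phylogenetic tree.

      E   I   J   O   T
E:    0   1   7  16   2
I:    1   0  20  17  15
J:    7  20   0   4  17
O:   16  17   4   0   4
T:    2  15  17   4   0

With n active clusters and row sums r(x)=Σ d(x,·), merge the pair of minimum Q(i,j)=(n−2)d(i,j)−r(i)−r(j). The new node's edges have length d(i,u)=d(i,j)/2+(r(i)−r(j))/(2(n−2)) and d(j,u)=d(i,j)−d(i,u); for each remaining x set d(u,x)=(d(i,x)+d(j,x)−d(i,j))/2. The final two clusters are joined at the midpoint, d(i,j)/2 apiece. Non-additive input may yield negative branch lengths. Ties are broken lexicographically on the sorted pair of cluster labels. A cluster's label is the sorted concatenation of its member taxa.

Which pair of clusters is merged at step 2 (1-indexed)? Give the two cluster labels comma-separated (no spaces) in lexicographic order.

E,I

iteration 1: select J,O (d=4, Q=-77); attach at lengths (19/6, 5/6); label the merged cluster JO
  updated: d(E,JO)=19/2, d(I,JO)=33/2, d(JO,T)=17/2
iteration 2: select E,I (d=1, Q=-43); attach at lengths (-9/2, 11/2); label the merged cluster EI
  updated: d(EI,JO)=25/2, d(EI,T)=8
iteration 3: select EI,JO (d=25/2, Q=-29); attach at lengths (6, 13/2); label the merged cluster EIJO
  updated: d(EIJO,T)=2
iteration 4: select EIJO,T (d=2); attach at lengths (1, 1); label the merged cluster EIJOT
final tree: (((E:-9/2,I:11/2):6,(J:19/6,O:5/6):13/2):1,T:1)
total length: 39/2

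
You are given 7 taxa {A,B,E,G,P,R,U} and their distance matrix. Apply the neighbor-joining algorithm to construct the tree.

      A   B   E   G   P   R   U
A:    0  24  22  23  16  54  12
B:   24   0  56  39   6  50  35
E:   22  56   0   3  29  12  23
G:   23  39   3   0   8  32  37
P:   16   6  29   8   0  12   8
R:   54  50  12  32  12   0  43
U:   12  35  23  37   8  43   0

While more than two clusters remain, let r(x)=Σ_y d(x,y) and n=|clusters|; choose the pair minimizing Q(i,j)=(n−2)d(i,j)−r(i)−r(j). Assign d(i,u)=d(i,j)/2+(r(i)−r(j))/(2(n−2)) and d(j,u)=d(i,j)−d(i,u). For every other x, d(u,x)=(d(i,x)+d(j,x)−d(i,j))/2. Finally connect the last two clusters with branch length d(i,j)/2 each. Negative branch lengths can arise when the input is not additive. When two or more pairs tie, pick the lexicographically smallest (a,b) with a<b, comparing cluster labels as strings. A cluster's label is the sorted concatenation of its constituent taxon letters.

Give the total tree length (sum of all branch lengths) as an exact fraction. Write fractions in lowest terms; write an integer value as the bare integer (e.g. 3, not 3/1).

1049/16

1. join E+R (d=12, Q=-288) ⇒ ER; edges |E|=1/5, |R|=59/5
  updated: d(A,ER)=32, d(B,ER)=47, d(ER,G)=23/2, d(ER,P)=29/2, d(ER,U)=27
2. join ER+G (d=23/2, Q=-409/2) ⇒ EGR; edges |ER|=119/16, |G|=65/16
  updated: d(A,EGR)=87/4, d(B,EGR)=149/4, d(EGR,P)=11/2, d(EGR,U)=105/4
3. join B+P (d=6, Q=-479/4) ⇒ BP; edges |B|=113/8, |P|=-65/8
  updated: d(A,BP)=17, d(BP,EGR)=147/8, d(BP,U)=37/2
4. join A+U (d=12, Q=-167/2) ⇒ AU; edges |A|=9/2, |U|=15/2
  updated: d(AU,BP)=47/4, d(AU,EGR)=18
5. join AU+BP (d=47/4, Q=-385/8) ⇒ ABPU; edges |AU|=91/16, |BP|=97/16
  updated: d(ABPU,EGR)=197/16
6. join ABPU+EGR (d=197/16) ⇒ ABEGPRU; edges |ABPU|=197/32, |EGR|=197/32
final tree: (((A:9/2,U:15/2):91/16,(B:113/8,P:-65/8):97/16):197/32,((E:1/5,R:59/5):119/16,G:65/16):197/32)
total length: 1049/16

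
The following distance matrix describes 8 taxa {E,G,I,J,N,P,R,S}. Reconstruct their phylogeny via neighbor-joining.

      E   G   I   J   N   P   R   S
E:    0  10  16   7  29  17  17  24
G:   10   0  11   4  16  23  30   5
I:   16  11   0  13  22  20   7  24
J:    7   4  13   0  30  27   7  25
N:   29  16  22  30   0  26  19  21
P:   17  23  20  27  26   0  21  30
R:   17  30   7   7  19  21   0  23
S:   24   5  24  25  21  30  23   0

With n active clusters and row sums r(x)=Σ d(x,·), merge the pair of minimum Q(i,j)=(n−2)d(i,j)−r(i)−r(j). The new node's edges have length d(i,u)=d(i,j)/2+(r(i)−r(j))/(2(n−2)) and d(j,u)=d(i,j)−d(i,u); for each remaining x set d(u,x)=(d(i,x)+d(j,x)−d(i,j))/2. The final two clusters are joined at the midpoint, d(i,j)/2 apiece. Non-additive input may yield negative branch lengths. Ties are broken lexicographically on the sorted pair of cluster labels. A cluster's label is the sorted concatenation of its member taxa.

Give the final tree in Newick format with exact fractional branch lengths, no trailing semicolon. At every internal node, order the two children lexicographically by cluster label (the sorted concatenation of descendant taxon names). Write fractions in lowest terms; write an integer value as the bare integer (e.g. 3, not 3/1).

((((E:127/32,J:97/32):123/32,(I:13/4,R:15/4):77/32):59/32,((G:-23/12,S:83/12):87/20,N:233/20):135/32):409/64,P:409/64)

step 1: merge (G,S) at d=5, Q=-221; branch lengths G→-23/12, S→83/12; new cluster GS
  updated: d(E,GS)=29/2, d(GS,I)=15, d(GS,J)=12, d(GS,N)=16, d(GS,P)=24, d(GS,R)=24
step 2: merge (GS,N) at d=16, Q=-335/2; branch lengths GS→87/20, N→233/20; new cluster GNS
  updated: d(E,GNS)=55/4, d(GNS,I)=21/2, d(GNS,J)=13, d(GNS,P)=17, d(GNS,R)=27/2
step 3: merge (E,J) at d=7, Q=-439/4; branch lengths E→127/32, J→97/32; new cluster EJ
  updated: d(EJ,GNS)=79/8, d(EJ,I)=11, d(EJ,P)=37/2, d(EJ,R)=17/2
step 4: merge (I,R) at d=7, Q=-155/2; branch lengths I→13/4, R→15/4; new cluster IR
  updated: d(EJ,IR)=25/4, d(GNS,IR)=17/2, d(IR,P)=17
step 5: merge (EJ,IR) at d=25/4, Q=-431/8; branch lengths EJ→123/32, IR→77/32; new cluster EIJR
  updated: d(EIJR,GNS)=97/16, d(EIJR,P)=117/8
step 6: merge (EIJR,GNS) at d=97/16, Q=-603/16; branch lengths EIJR→59/32, GNS→135/32; new cluster EGIJNRS
  updated: d(EGIJNRS,P)=409/32
step 7: merge (EGIJNRS,P) at d=409/32; branch lengths EGIJNRS→409/64, P→409/64; new cluster EGIJNPRS
final tree: ((((E:127/32,J:97/32):123/32,(I:13/4,R:15/4):77/32):59/32,((G:-23/12,S:83/12):87/20,N:233/20):135/32):409/64,P:409/64)
total length: 1923/32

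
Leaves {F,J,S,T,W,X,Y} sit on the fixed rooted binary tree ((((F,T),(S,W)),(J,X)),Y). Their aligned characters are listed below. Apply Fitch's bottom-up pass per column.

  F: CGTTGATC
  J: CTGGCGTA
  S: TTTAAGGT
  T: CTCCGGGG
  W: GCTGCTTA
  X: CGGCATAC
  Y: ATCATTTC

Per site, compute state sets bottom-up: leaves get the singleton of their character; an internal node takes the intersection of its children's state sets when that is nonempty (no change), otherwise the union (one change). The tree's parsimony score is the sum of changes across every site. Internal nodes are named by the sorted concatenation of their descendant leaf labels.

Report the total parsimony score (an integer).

29

site 0, node FT: F={C} ∩ T={C} → {C} (+0)
site 0, node SW: S={T} ∪ W={G} → {G,T} (+1)
site 0, node FSTW: FT={C} ∪ SW={G,T} → {C,G,T} (+1)
site 0, node JX: J={C} ∩ X={C} → {C} (+0)
site 0, node FJSTWX: FSTW={C,G,T} ∩ JX={C} → {C} (+0)
site 0, node FJSTWXY: FJSTWX={C} ∪ Y={A} → {A,C} (+1)
site 1, node FT: F={G} ∪ T={T} → {G,T} (+1)
site 1, node SW: S={T} ∪ W={C} → {C,T} (+1)
site 1, node FSTW: FT={G,T} ∩ SW={C,T} → {T} (+0)
site 1, node JX: J={T} ∪ X={G} → {G,T} (+1)
site 1, node FJSTWX: FSTW={T} ∩ JX={G,T} → {T} (+0)
site 1, node FJSTWXY: FJSTWX={T} ∩ Y={T} → {T} (+0)
site 2, node FT: F={T} ∪ T={C} → {C,T} (+1)
site 2, node SW: S={T} ∩ W={T} → {T} (+0)
site 2, node FSTW: FT={C,T} ∩ SW={T} → {T} (+0)
site 2, node JX: J={G} ∩ X={G} → {G} (+0)
site 2, node FJSTWX: FSTW={T} ∪ JX={G} → {G,T} (+1)
site 2, node FJSTWXY: FJSTWX={G,T} ∪ Y={C} → {C,G,T} (+1)
site 3, node FT: F={T} ∪ T={C} → {C,T} (+1)
site 3, node SW: S={A} ∪ W={G} → {A,G} (+1)
site 3, node FSTW: FT={C,T} ∪ SW={A,G} → {A,C,G,T} (+1)
site 3, node JX: J={G} ∪ X={C} → {C,G} (+1)
site 3, node FJSTWX: FSTW={A,C,G,T} ∩ JX={C,G} → {C,G} (+0)
site 3, node FJSTWXY: FJSTWX={C,G} ∪ Y={A} → {A,C,G} (+1)
site 4, node FT: F={G} ∩ T={G} → {G} (+0)
site 4, node SW: S={A} ∪ W={C} → {A,C} (+1)
site 4, node FSTW: FT={G} ∪ SW={A,C} → {A,C,G} (+1)
site 4, node JX: J={C} ∪ X={A} → {A,C} (+1)
site 4, node FJSTWX: FSTW={A,C,G} ∩ JX={A,C} → {A,C} (+0)
site 4, node FJSTWXY: FJSTWX={A,C} ∪ Y={T} → {A,C,T} (+1)
site 5, node FT: F={A} ∪ T={G} → {A,G} (+1)
site 5, node SW: S={G} ∪ W={T} → {G,T} (+1)
site 5, node FSTW: FT={A,G} ∩ SW={G,T} → {G} (+0)
site 5, node JX: J={G} ∪ X={T} → {G,T} (+1)
site 5, node FJSTWX: FSTW={G} ∩ JX={G,T} → {G} (+0)
site 5, node FJSTWXY: FJSTWX={G} ∪ Y={T} → {G,T} (+1)
site 6, node FT: F={T} ∪ T={G} → {G,T} (+1)
site 6, node SW: S={G} ∪ W={T} → {G,T} (+1)
site 6, node FSTW: FT={G,T} ∩ SW={G,T} → {G,T} (+0)
site 6, node JX: J={T} ∪ X={A} → {A,T} (+1)
site 6, node FJSTWX: FSTW={G,T} ∩ JX={A,T} → {T} (+0)
site 6, node FJSTWXY: FJSTWX={T} ∩ Y={T} → {T} (+0)
site 7, node FT: F={C} ∪ T={G} → {C,G} (+1)
site 7, node SW: S={T} ∪ W={A} → {A,T} (+1)
site 7, node FSTW: FT={C,G} ∪ SW={A,T} → {A,C,G,T} (+1)
site 7, node JX: J={A} ∪ X={C} → {A,C} (+1)
site 7, node FJSTWX: FSTW={A,C,G,T} ∩ JX={A,C} → {A,C} (+0)
site 7, node FJSTWXY: FJSTWX={A,C} ∩ Y={C} → {C} (+0)
per-site changes: [3, 3, 3, 5, 4, 4, 3, 4]; total = 29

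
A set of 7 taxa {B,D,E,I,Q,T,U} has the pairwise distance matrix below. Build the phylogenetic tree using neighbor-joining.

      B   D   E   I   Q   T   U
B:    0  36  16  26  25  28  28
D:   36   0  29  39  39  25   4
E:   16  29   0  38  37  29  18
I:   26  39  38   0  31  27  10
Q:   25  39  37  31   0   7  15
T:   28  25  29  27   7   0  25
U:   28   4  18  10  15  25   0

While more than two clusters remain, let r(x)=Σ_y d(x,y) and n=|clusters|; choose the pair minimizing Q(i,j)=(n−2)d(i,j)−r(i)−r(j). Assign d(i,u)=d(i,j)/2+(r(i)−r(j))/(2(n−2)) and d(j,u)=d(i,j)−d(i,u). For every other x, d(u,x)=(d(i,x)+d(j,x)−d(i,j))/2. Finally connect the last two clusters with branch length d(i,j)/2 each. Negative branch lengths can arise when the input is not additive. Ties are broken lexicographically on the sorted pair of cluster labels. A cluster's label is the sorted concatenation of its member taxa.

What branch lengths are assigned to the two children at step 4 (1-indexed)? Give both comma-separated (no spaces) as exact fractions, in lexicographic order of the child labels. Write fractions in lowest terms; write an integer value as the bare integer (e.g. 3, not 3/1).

129/16,163/16

iteration 1: select Q,T (d=7, Q=-260); attach at lengths (24/5, 11/5); label the merged cluster QT
  updated: d(B,QT)=23, d(D,QT)=57/2, d(E,QT)=59/2, d(I,QT)=51/2, d(QT,U)=33/2
iteration 2: select D,U (d=4, Q=-197); attach at lengths (19/2, -11/2); label the merged cluster DU
  updated: d(B,DU)=30, d(DU,E)=43/2, d(DU,I)=45/2, d(DU,QT)=41/2
iteration 3: select B,E (d=16, Q=-152); attach at lengths (19/3, 29/3); label the merged cluster BE
  updated: d(BE,DU)=71/4, d(BE,I)=24, d(BE,QT)=73/4
iteration 4: select BE,QT (d=73/4, Q=-351/4); attach at lengths (129/16, 163/16); label the merged cluster BEQT
  updated: d(BEQT,DU)=10, d(BEQT,I)=125/8
iteration 5: select BEQT,DU (d=10, Q=-385/8); attach at lengths (25/16, 135/16); label the merged cluster BDEQTU
  updated: d(BDEQTU,I)=225/16
iteration 6: select BDEQTU,I (d=225/16); attach at lengths (225/32, 225/32); label the merged cluster BDEIQTU
final tree: ((((B:19/3,E:29/3):129/16,(Q:24/5,T:11/5):163/16):25/16,(D:19/2,U:-11/2):135/16):225/32,I:225/32)
total length: 1109/16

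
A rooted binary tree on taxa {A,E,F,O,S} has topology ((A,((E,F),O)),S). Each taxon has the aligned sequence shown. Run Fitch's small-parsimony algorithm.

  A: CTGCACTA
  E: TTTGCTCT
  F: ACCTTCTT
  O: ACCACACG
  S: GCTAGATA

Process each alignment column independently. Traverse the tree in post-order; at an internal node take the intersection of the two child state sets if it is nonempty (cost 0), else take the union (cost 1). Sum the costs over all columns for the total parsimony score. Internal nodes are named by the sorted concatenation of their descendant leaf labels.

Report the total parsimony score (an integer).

21

EF@0: {T} ∪ {A} = {A,T} (union, +1)
EFO@0: {A,T} ∩ {A} = {A} (intersection, +0)
AEFO@0: {C} ∪ {A} = {A,C} (union, +1)
AEFOS@0: {A,C} ∪ {G} = {A,C,G} (union, +1)
EF@1: {T} ∪ {C} = {C,T} (union, +1)
EFO@1: {C,T} ∩ {C} = {C} (intersection, +0)
AEFO@1: {T} ∪ {C} = {C,T} (union, +1)
AEFOS@1: {C,T} ∩ {C} = {C} (intersection, +0)
EF@2: {T} ∪ {C} = {C,T} (union, +1)
EFO@2: {C,T} ∩ {C} = {C} (intersection, +0)
AEFO@2: {G} ∪ {C} = {C,G} (union, +1)
AEFOS@2: {C,G} ∪ {T} = {C,G,T} (union, +1)
EF@3: {G} ∪ {T} = {G,T} (union, +1)
EFO@3: {G,T} ∪ {A} = {A,G,T} (union, +1)
AEFO@3: {C} ∪ {A,G,T} = {A,C,G,T} (union, +1)
AEFOS@3: {A,C,G,T} ∩ {A} = {A} (intersection, +0)
EF@4: {C} ∪ {T} = {C,T} (union, +1)
EFO@4: {C,T} ∩ {C} = {C} (intersection, +0)
AEFO@4: {A} ∪ {C} = {A,C} (union, +1)
AEFOS@4: {A,C} ∪ {G} = {A,C,G} (union, +1)
EF@5: {T} ∪ {C} = {C,T} (union, +1)
EFO@5: {C,T} ∪ {A} = {A,C,T} (union, +1)
AEFO@5: {C} ∩ {A,C,T} = {C} (intersection, +0)
AEFOS@5: {C} ∪ {A} = {A,C} (union, +1)
EF@6: {C} ∪ {T} = {C,T} (union, +1)
EFO@6: {C,T} ∩ {C} = {C} (intersection, +0)
AEFO@6: {T} ∪ {C} = {C,T} (union, +1)
AEFOS@6: {C,T} ∩ {T} = {T} (intersection, +0)
EF@7: {T} ∩ {T} = {T} (intersection, +0)
EFO@7: {T} ∪ {G} = {G,T} (union, +1)
AEFO@7: {A} ∪ {G,T} = {A,G,T} (union, +1)
AEFOS@7: {A,G,T} ∩ {A} = {A} (intersection, +0)
per-site changes: [3, 2, 3, 3, 3, 3, 2, 2]; total = 21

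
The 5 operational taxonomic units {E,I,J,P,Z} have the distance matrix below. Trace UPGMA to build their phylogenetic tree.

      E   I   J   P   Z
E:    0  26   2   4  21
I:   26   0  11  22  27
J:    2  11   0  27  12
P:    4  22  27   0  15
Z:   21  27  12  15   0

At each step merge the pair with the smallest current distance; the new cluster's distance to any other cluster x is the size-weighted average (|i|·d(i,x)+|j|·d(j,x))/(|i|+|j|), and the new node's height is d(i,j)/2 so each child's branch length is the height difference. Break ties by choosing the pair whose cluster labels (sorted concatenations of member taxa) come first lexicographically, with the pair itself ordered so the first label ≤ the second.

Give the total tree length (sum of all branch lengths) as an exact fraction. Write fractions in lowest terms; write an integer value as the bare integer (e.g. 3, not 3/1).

38

1. join E+J (d=2) ⇒ EJ; edges |E|=1, |J|=1
  updated: d(EJ,I)=37/2, d(EJ,P)=31/2, d(EJ,Z)=33/2
2. join P+Z (d=15) ⇒ PZ; edges |P|=15/2, |Z|=15/2
  updated: d(EJ,PZ)=16, d(I,PZ)=49/2
3. join EJ+PZ (d=16) ⇒ EJPZ; edges |EJ|=7, |PZ|=1/2
  updated: d(EJPZ,I)=43/2
4. join EJPZ+I (d=43/2) ⇒ EIJPZ; edges |EJPZ|=11/4, |I|=43/4
final tree: (((E:1,J:1):7,(P:15/2,Z:15/2):1/2):11/4,I:43/4)
total length: 38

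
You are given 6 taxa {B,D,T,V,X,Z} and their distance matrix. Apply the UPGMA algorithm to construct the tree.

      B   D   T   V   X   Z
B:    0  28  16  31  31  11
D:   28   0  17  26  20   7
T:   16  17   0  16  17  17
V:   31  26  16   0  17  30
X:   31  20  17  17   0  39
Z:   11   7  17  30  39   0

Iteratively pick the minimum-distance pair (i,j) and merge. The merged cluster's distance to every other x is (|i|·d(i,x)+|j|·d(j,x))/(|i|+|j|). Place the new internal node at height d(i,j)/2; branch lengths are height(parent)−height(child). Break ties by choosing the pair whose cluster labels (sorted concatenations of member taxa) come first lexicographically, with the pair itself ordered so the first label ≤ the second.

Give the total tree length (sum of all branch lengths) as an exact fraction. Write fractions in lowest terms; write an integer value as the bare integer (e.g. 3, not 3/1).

443/8

step 1: merge (D,Z) at d=7; branch lengths D→7/2, Z→7/2; new cluster DZ
  updated: d(B,DZ)=39/2, d(DZ,T)=17, d(DZ,V)=28, d(DZ,X)=59/2
step 2: merge (B,T) at d=16; branch lengths B→8, T→8; new cluster BT
  updated: d(BT,DZ)=73/4, d(BT,V)=47/2, d(BT,X)=24
step 3: merge (V,X) at d=17; branch lengths V→17/2, X→17/2; new cluster VX
  updated: d(BT,VX)=95/4, d(DZ,VX)=115/4
step 4: merge (BT,DZ) at d=73/4; branch lengths BT→9/8, DZ→45/8; new cluster BDTZ
  updated: d(BDTZ,VX)=105/4
step 5: merge (BDTZ,VX) at d=105/4; branch lengths BDTZ→4, VX→37/8; new cluster BDTVXZ
final tree: (((B:8,T:8):9/8,(D:7/2,Z:7/2):45/8):4,(V:17/2,X:17/2):37/8)
total length: 443/8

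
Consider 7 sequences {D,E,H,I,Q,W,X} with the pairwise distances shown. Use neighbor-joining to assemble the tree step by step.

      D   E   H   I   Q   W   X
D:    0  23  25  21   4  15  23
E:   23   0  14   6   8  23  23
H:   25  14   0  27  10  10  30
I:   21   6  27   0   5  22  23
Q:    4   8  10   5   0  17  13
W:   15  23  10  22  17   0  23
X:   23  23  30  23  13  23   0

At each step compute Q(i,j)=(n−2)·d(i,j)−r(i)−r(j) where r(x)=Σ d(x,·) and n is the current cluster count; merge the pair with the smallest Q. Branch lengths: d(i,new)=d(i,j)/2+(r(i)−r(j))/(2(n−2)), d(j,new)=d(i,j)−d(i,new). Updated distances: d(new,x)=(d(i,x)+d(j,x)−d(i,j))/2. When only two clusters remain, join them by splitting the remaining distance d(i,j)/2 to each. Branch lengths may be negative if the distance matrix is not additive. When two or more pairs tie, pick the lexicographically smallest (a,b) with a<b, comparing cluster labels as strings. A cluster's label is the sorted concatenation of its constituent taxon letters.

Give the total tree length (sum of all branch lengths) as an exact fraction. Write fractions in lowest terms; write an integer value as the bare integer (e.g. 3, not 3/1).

iteration 1: select H,W (d=10, Q=-176); attach at lengths (28/5, 22/5); label the merged cluster HW
  updated: d(D,HW)=15, d(E,HW)=27/2, d(HW,I)=39/2, d(HW,Q)=17/2, d(HW,X)=43/2
iteration 2: select E,I (d=6, Q=-124); attach at lengths (23/8, 25/8); label the merged cluster EI
  updated: d(D,EI)=19, d(EI,HW)=27/2, d(EI,Q)=7/2, d(EI,X)=20
iteration 3: select D,Q (d=4, Q=-78); attach at lengths (22/3, -10/3); label the merged cluster DQ
  updated: d(DQ,EI)=37/4, d(DQ,HW)=39/4, d(DQ,X)=16
iteration 4: select DQ,X (d=16, Q=-121/2); attach at lengths (19/8, 109/8); label the merged cluster DQX
  updated: d(DQX,EI)=53/8, d(DQX,HW)=61/8
iteration 5: select DQX,EI (d=53/8, Q=-111/4); attach at lengths (3/8, 25/4); label the merged cluster DEIQX
  updated: d(DEIQX,HW)=29/4
iteration 6: select DEIQX,HW (d=29/4); attach at lengths (29/8, 29/8); label the merged cluster DEHIQWX
final tree: ((((D:22/3,Q:-10/3):19/8,X:109/8):3/8,(E:23/8,I:25/8):25/4):29/8,(H:28/5,W:22/5):29/8)
total length: 399/8

399/8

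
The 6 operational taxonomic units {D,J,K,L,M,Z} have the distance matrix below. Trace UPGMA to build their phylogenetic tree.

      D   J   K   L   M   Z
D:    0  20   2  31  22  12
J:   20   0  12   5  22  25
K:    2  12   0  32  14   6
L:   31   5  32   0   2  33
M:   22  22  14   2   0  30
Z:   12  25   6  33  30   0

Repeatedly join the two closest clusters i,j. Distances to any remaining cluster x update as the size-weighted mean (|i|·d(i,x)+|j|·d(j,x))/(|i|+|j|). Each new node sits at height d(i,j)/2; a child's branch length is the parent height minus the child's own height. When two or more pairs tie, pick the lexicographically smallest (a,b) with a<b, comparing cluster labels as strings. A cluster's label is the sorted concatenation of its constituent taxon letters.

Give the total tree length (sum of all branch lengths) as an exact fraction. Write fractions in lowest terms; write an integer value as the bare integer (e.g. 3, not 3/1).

1. join D+K (d=2) ⇒ DK; edges |D|=1, |K|=1
  updated: d(DK,J)=16, d(DK,L)=63/2, d(DK,M)=18, d(DK,Z)=9
2. join L+M (d=2) ⇒ LM; edges |L|=1, |M|=1
  updated: d(DK,LM)=99/4, d(J,LM)=27/2, d(LM,Z)=63/2
3. join DK+Z (d=9) ⇒ DKZ; edges |DK|=7/2, |Z|=9/2
  updated: d(DKZ,J)=19, d(DKZ,LM)=27
4. join J+LM (d=27/2) ⇒ JLM; edges |J|=27/4, |LM|=23/4
  updated: d(DKZ,JLM)=73/3
5. join DKZ+JLM (d=73/3) ⇒ DJKLMZ; edges |DKZ|=23/3, |JLM|=65/12
final tree: (((D:1,K:1):7/2,Z:9/2):23/3,(J:27/4,(L:1,M:1):23/4):65/12)
total length: 451/12

451/12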